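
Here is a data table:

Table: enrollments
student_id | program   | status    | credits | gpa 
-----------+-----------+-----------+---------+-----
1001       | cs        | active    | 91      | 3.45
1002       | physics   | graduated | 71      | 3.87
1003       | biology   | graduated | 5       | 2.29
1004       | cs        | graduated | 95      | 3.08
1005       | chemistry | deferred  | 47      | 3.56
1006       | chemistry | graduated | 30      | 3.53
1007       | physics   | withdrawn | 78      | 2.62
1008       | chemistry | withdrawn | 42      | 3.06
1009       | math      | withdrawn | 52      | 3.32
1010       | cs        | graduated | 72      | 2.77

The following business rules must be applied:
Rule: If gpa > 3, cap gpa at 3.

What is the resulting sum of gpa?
28.68

Step 1: 7 records have gpa > 3
Step 2: These records originally summed to 23.87
Step 3: After capping: 7 × 3 = 21
Step 4: Unaffected records sum: 7.68
Step 5: Final sum = 21 + 7.68 = 28.68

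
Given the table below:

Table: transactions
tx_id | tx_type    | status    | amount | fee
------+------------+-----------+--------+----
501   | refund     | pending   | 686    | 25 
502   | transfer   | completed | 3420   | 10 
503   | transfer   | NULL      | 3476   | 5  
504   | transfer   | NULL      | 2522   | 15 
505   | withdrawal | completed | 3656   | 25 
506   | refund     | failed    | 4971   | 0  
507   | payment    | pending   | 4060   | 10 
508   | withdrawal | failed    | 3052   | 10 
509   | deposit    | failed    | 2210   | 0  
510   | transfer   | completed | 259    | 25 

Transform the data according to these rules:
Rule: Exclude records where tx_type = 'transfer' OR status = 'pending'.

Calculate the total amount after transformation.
13889

Step 1: Find records where tx_type = 'transfer' OR status = 'pending'
Step 2: 6 records match, summing to 14423
Step 3: Original sum: 28312
Step 4: Remaining sum = 28312 - 14423 = 13889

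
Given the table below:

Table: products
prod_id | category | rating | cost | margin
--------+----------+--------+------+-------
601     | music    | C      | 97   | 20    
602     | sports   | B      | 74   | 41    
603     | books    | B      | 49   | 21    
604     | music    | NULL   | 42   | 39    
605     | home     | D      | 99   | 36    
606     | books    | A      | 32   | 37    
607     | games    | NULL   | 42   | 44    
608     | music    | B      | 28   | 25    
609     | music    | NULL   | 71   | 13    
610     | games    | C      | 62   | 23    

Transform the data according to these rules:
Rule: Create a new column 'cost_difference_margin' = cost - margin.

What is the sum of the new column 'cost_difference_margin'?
297

Step 1: For each record, compute cost - margin
Example calculations:
  97 - 20 = 77
  74 - 41 = 33
  49 - 21 = 28
  ...
Step 2: Sum all derived values
Step 3: Total = 297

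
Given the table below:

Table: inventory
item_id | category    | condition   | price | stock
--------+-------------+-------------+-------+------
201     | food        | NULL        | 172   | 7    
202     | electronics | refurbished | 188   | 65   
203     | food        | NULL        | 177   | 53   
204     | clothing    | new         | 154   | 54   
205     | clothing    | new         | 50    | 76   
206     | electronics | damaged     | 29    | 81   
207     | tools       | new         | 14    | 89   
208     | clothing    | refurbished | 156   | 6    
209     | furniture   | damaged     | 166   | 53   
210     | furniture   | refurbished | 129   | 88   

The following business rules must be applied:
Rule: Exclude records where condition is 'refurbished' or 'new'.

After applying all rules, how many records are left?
4

Step 1: Count records to exclude
  - 3 (refurbished) + 3 (new) = 6 records
Step 2: Total records: 10
Step 3: Remaining = 10 - 6 = 4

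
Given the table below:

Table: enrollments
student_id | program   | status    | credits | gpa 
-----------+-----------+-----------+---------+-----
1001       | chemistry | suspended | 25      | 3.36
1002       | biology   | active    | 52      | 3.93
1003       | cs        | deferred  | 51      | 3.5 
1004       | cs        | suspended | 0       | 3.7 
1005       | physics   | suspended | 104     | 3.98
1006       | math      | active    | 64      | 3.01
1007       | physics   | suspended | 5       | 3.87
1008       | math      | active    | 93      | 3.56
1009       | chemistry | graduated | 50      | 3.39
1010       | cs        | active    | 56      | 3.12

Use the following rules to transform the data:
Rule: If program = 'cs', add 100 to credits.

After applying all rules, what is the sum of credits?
800

Step 1: Count records where program = 'cs': 3
Step 2: Total bonus added: 3 × 100 = 300
Step 3: Original sum of credits: 500
Step 4: Final sum = 500 + 300 = 800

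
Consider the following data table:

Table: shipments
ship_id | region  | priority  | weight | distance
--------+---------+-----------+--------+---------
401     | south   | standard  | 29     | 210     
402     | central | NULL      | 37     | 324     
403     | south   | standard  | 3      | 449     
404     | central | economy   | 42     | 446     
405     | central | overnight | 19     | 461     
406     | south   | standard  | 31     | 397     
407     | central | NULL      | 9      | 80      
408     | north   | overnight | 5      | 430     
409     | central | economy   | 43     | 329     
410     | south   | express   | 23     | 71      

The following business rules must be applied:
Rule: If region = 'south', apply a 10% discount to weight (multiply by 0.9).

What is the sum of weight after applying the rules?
232.4

Step 1: Records with region = 'south' have total weight = 86
Step 2: Apply multiplier: 86 × 0.9 = 77.4
Step 3: Other records total: 155
Step 4: Final sum = 77.4 + 155 = 232.4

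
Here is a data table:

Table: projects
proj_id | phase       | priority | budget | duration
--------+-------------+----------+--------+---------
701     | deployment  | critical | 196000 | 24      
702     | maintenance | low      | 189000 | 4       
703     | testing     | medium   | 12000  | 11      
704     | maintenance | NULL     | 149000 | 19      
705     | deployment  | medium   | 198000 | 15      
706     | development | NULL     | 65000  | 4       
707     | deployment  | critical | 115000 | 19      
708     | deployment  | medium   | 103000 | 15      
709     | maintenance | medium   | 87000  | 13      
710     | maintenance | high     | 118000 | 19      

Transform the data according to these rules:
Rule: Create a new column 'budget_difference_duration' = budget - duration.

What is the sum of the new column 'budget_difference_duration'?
1231857

Step 1: For each record, compute budget - duration
Example calculations:
  196000 - 24 = 195976
  189000 - 4 = 188996
  12000 - 11 = 11989
  ...
Step 2: Sum all derived values
Step 3: Total = 1231857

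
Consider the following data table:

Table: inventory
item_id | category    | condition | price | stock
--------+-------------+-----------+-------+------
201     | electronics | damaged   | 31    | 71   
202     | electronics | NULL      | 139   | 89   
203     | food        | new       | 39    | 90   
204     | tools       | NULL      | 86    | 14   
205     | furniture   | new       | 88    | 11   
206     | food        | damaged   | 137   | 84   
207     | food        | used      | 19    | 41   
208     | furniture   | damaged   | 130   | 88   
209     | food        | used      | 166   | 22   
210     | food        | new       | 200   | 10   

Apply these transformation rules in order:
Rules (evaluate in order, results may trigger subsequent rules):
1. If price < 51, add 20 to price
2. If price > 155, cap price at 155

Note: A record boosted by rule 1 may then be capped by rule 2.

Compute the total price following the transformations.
1039

Step 1: Apply rule 1 to records with price < 51
  - 3 records get bonus of 20
  - Of these, 0 records then exceed 155 and get capped
Step 2: Apply rule 2 to records with price > 155
  - 2 records (original) are capped
Step 3: Calculate final sum = 1039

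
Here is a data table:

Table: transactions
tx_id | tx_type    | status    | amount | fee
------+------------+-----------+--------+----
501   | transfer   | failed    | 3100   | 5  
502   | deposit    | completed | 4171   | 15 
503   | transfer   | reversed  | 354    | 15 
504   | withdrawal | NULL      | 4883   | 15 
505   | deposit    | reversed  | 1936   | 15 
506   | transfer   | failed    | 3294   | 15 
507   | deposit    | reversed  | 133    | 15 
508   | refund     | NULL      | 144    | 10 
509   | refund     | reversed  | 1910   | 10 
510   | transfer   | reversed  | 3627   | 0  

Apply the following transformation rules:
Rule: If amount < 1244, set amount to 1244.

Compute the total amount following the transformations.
26653

Step 1: 3 records have amount < 1244
Step 2: These records originally summed to 631
Step 3: After setting to minimum: 3 × 1244 = 3732
Step 4: Unaffected records sum: 22921
Step 5: Final sum = 3732 + 22921 = 26653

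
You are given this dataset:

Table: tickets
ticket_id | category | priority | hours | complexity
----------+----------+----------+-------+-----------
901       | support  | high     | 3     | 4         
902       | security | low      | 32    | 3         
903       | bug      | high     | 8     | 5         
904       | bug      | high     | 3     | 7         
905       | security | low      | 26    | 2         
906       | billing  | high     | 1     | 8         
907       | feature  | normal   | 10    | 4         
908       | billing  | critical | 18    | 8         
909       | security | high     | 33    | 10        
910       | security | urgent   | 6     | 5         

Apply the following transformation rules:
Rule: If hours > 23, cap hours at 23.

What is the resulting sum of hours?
118

Step 1: 3 records have hours > 23
Step 2: These records originally summed to 91
Step 3: After capping: 3 × 23 = 69
Step 4: Unaffected records sum: 49
Step 5: Final sum = 69 + 49 = 118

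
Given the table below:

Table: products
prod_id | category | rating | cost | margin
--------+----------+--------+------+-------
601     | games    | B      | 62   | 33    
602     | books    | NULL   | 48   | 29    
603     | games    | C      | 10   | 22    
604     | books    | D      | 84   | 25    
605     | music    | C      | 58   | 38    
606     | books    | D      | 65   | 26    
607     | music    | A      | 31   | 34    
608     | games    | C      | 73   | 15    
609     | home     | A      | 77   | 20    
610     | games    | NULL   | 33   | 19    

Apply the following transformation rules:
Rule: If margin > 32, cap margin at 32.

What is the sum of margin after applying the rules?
252

Step 1: 3 records have margin > 32
Step 2: These records originally summed to 105
Step 3: After capping: 3 × 32 = 96
Step 4: Unaffected records sum: 156
Step 5: Final sum = 96 + 156 = 252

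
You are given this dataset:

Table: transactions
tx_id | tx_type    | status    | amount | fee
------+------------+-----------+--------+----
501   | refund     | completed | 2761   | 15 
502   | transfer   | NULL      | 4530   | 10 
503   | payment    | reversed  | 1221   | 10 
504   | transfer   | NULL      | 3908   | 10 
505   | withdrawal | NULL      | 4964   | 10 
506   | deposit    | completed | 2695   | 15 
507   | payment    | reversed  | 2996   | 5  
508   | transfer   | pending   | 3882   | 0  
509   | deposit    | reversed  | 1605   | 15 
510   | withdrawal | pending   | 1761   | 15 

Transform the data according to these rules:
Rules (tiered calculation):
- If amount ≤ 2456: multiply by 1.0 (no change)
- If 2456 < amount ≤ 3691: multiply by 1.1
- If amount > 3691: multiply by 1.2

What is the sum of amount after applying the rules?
34625.0

Step 1: Tier 1 (amount ≤ 2456): 3 records, sum = 4587 × 1.0 = 4587.0
Step 2: Tier 2 (2456 < amount ≤ 3691): 3 records, sum = 8452 × 1.1 = 9297.2
Step 3: Tier 3 (amount > 3691): 4 records, sum = 17284 × 1.2 = 20740.8
Step 4: Final sum = 4587.0 + 9297.2 + 20740.8 = 34625.0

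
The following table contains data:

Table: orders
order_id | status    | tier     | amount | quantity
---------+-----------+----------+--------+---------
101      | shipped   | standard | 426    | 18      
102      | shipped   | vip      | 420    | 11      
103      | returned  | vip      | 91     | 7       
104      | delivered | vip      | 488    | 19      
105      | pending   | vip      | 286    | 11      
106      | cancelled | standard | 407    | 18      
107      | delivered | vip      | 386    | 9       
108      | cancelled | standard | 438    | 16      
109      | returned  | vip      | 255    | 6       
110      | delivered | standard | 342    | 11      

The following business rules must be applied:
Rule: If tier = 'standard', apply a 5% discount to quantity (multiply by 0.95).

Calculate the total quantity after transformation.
122.85

Step 1: Records with tier = 'standard' have total quantity = 63
Step 2: Apply multiplier: 63 × 0.95 = 59.85
Step 3: Other records total: 63
Step 4: Final sum = 59.85 + 63 = 122.85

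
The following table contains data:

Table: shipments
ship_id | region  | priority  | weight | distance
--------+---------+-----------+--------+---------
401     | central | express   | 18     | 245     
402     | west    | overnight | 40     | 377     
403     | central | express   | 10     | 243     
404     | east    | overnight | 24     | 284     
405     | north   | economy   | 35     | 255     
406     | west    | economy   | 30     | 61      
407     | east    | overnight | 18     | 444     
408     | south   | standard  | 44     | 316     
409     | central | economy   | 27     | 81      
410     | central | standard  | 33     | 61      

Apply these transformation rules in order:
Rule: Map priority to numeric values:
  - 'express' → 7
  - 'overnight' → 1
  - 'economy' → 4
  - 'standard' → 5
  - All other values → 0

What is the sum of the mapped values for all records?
39

Step 1: Apply mapping to each record
Step 2: Count by status:
  'express': 2 records × 7 = 14
  'overnight': 3 records × 1 = 3
  'economy': 3 records × 4 = 12
  'standard': 2 records × 5 = 10
Step 3: Sum all mapped values = 39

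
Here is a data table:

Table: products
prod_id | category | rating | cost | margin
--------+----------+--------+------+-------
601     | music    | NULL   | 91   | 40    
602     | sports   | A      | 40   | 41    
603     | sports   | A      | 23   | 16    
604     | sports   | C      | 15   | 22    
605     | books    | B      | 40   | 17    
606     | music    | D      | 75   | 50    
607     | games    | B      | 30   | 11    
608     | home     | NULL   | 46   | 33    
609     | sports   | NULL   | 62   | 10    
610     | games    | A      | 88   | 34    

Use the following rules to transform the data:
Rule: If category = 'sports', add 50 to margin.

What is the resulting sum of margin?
474

Step 1: Count records where category = 'sports': 4
Step 2: Total bonus added: 4 × 50 = 200
Step 3: Original sum of margin: 274
Step 4: Final sum = 274 + 200 = 474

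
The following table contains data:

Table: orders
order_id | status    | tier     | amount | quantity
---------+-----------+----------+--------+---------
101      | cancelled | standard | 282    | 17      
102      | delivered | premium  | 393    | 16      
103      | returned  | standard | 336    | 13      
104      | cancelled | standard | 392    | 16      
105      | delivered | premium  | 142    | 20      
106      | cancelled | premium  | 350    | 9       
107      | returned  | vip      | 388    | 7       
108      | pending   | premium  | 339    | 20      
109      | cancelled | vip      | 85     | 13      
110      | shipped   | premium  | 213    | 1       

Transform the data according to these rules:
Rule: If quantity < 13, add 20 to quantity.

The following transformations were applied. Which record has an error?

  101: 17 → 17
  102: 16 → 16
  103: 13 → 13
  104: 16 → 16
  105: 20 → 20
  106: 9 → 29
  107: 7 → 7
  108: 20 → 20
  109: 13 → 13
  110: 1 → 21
Record 107 has an error. The correct transformed value should be 27, not 7.

Step 1: Check each record against the rule
Step 2: Record 107 has quantity = 7
Step 3: Since 7 < 13, the bonus should have been applied
Step 4: Correct value = 27, but claimed value = 7
Conclusion: Record 107 has the error.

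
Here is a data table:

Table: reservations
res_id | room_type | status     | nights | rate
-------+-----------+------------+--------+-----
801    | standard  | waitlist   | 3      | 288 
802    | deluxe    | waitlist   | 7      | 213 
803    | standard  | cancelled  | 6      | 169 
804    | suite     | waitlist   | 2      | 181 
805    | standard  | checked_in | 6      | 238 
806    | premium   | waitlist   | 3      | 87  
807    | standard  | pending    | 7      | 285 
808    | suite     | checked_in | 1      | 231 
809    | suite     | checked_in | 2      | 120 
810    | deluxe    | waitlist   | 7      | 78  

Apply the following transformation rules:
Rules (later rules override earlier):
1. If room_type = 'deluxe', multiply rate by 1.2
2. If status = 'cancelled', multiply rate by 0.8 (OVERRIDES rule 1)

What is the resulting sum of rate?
1914.4

Step 1: Rule 2 takes priority for records with status = 'cancelled'
  - 1 records: 169 × 0.8 = 135.2
Step 2: Rule 1 applies to remaining records with room_type = 'deluxe'
  - 2 records: 291 × 1.2 = 349.2
Step 3: Other records unchanged: 1430
Step 4: Final sum = 135.2 + 349.2 + 1430 = 1914.4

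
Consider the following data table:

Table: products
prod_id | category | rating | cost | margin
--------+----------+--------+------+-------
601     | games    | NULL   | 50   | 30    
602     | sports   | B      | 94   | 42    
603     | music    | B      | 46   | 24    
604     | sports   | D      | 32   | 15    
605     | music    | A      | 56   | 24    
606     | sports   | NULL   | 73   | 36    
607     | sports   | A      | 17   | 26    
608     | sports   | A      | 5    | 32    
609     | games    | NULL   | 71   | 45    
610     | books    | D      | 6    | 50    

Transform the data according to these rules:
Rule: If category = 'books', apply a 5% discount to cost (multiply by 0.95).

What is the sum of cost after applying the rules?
449.7

Step 1: Records with category = 'books' have total cost = 6
Step 2: Apply multiplier: 6 × 0.95 = 5.7
Step 3: Other records total: 444
Step 4: Final sum = 5.7 + 444 = 449.7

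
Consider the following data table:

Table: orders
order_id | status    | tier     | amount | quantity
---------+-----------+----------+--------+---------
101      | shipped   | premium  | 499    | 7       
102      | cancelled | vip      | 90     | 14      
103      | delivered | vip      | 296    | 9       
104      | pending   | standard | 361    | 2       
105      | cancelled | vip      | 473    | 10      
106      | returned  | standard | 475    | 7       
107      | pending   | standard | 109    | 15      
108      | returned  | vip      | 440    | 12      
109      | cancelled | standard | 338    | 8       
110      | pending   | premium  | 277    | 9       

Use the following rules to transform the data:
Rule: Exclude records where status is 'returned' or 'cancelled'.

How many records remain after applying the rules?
5

Step 1: Count records to exclude
  - 2 (returned) + 3 (cancelled) = 5 records
Step 2: Total records: 10
Step 3: Remaining = 10 - 5 = 5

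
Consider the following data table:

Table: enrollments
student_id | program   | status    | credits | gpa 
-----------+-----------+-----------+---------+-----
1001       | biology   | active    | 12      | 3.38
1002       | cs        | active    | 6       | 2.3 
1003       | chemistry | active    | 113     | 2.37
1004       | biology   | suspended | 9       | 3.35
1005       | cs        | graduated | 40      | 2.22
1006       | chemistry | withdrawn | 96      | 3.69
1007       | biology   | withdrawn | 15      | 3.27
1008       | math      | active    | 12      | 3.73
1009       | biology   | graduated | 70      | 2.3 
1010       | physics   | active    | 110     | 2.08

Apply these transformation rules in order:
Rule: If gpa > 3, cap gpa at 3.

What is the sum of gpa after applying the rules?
26.27

Step 1: 5 records have gpa > 3
Step 2: These records originally summed to 17.42
Step 3: After capping: 5 × 3 = 15
Step 4: Unaffected records sum: 11.27
Step 5: Final sum = 15 + 11.27 = 26.27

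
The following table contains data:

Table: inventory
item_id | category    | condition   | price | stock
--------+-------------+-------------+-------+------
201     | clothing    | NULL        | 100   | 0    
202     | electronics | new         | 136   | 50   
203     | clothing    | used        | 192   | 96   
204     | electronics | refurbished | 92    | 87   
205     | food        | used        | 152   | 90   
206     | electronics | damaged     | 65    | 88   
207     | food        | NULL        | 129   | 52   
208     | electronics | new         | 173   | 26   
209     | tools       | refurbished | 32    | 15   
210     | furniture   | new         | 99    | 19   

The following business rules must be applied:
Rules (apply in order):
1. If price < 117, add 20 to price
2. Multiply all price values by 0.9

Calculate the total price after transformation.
1143.0

Step 1: Apply Rule 1 - Add 20 to records with price < 117
  - 5 records affected: 388 + (5 × 20) = 488
  - Unaffected records: 782
  - Sum after Rule 1: 1270
Step 2: Apply Rule 2 - Multiply all by 0.9
  - 1270 × 0.9 = 1143.0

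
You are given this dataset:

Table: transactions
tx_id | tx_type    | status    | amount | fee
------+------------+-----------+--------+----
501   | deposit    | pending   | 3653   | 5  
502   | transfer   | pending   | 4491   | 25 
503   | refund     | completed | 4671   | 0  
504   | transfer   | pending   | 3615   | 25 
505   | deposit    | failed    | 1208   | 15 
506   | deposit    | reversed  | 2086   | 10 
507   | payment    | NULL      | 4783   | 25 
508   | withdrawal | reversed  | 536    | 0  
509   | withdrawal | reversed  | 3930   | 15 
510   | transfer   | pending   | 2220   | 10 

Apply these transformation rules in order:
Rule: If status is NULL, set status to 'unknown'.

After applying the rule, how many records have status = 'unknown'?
1

Step 1: Count records where status IS NULL
Step 2: Found 1 records with NULL status
Step 3: These records will have status set to 'unknown'
Step 4: Records already having status = 'unknown': 0
Step 5: Answer: 1 + 0 = 1 records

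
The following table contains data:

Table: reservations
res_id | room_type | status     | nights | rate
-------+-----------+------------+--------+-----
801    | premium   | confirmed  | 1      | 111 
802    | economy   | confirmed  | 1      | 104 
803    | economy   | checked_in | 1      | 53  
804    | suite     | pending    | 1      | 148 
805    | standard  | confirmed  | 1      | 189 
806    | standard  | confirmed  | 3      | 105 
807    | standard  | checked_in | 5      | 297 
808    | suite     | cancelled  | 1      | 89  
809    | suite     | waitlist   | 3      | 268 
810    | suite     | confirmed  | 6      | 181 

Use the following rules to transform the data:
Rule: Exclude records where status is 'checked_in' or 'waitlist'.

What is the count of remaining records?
7

Step 1: Count records to exclude
  - 2 (checked_in) + 1 (waitlist) = 3 records
Step 2: Total records: 10
Step 3: Remaining = 10 - 3 = 7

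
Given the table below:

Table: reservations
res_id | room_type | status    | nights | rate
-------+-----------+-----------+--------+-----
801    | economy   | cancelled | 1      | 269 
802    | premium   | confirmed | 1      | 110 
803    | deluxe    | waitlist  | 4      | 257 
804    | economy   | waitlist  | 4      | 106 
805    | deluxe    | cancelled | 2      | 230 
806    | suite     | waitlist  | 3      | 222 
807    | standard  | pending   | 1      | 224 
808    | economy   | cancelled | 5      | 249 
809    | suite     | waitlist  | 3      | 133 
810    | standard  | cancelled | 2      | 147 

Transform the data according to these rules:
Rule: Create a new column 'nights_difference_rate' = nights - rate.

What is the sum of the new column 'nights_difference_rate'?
-1921

Step 1: For each record, compute nights - rate
Example calculations:
  1 - 269 = -268
  1 - 110 = -109
  4 - 257 = -253
  ...
Step 2: Sum all derived values
Step 3: Total = -1921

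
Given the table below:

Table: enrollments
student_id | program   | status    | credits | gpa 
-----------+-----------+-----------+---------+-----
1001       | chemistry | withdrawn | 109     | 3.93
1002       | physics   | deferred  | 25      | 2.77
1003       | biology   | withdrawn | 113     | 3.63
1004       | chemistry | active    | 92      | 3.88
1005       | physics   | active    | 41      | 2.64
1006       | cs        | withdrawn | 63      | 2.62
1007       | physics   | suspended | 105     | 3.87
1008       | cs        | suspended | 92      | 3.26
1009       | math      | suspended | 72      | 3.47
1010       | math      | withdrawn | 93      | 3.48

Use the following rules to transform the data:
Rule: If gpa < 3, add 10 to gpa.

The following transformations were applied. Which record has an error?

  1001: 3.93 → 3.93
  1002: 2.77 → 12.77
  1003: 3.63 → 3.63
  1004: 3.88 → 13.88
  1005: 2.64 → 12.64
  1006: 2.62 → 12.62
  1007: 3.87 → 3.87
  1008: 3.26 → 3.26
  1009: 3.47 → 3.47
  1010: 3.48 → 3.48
Record 1004 has an error. The correct transformed value should be 3.88, not 13.88.

Step 1: Check each record against the rule
Step 2: Record 1004 has gpa = 3.88
Step 3: Since 3.88 >= 3, the bonus should not have been applied
Step 4: Correct value = 3.88, but claimed value = 13.88
Conclusion: Record 1004 has the error.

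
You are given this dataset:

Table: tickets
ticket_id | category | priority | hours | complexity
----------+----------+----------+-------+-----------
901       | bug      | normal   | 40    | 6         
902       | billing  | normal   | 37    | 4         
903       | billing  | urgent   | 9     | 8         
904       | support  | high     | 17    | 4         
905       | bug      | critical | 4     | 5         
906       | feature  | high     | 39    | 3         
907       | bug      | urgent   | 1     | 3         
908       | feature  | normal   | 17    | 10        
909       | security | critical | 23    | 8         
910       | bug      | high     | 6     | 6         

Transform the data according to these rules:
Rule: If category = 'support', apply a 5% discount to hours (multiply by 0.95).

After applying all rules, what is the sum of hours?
192.15

Step 1: Records with category = 'support' have total hours = 17
Step 2: Apply multiplier: 17 × 0.95 = 16.15
Step 3: Other records total: 176
Step 4: Final sum = 16.15 + 176 = 192.15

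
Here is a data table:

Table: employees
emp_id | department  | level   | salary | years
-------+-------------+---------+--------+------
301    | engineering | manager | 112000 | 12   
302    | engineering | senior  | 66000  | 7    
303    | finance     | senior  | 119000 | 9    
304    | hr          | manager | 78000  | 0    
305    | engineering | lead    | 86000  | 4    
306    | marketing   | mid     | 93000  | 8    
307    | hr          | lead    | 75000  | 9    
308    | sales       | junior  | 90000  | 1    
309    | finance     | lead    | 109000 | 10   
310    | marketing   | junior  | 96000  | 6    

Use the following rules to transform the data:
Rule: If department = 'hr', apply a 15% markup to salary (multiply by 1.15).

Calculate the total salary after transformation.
946950.0

Step 1: Records with department = 'hr' have total salary = 153000
Step 2: Apply multiplier: 153000 × 1.15 = 175950.0
Step 3: Other records total: 771000
Step 4: Final sum = 175950.0 + 771000 = 946950.0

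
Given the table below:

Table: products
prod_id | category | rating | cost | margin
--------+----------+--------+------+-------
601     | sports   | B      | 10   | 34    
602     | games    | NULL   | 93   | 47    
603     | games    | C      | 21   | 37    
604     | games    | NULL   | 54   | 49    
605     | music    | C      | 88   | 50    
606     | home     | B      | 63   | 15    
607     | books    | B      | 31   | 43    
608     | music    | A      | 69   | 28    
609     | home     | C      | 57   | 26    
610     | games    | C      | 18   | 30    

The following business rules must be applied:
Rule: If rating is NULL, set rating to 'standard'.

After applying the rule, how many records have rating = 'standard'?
2

Step 1: Count records where rating IS NULL
Step 2: Found 2 records with NULL rating
Step 3: These records will have rating set to 'standard'
Step 4: Records already having rating = 'standard': 0
Step 5: Answer: 2 + 0 = 2 records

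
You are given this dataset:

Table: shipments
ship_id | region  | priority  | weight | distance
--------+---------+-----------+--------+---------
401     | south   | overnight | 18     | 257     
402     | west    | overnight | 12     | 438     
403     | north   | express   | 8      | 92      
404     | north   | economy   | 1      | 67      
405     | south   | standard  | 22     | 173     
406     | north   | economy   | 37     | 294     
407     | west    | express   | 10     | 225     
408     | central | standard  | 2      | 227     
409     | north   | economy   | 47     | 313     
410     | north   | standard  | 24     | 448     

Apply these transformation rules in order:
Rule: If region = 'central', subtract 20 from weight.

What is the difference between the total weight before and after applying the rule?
20

Step 1: Original sum of weight = 181
Step 2: 1 records have region = 'central'
Step 3: Each affected record changes by -20
Step 4: Total change = 1 × -20 = -20
Step 5: New sum = 181 + -20 = 161
Step 6: Difference = |161 - 181| = 20
        (Sum decreased by 20)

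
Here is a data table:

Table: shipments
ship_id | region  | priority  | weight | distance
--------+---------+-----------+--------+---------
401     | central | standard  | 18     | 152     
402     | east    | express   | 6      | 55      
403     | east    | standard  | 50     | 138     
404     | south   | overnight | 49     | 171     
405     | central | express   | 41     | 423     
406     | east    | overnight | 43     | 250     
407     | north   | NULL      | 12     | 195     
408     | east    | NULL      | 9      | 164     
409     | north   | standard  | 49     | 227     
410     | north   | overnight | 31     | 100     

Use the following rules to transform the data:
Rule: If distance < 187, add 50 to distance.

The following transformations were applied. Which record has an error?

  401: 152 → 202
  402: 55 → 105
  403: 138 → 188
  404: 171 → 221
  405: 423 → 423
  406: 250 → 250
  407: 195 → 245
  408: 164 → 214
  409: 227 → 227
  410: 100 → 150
Record 407 has an error. The correct transformed value should be 195, not 245.

Step 1: Check each record against the rule
Step 2: Record 407 has distance = 195
Step 3: Since 195 >= 187, the bonus should not have been applied
Step 4: Correct value = 195, but claimed value = 245
Conclusion: Record 407 has the error.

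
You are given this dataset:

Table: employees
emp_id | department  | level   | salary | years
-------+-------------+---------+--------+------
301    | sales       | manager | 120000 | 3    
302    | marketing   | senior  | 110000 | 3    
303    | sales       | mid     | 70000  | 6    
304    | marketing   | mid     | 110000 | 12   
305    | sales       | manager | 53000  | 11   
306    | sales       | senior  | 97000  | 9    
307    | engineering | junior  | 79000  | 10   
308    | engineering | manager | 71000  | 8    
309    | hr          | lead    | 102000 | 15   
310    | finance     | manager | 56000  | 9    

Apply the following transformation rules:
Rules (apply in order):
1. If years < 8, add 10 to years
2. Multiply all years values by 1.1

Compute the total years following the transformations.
127.6

Step 1: Apply Rule 1 - Add 10 to records with years < 8
  - 3 records affected: 12 + (3 × 10) = 42
  - Unaffected records: 74
  - Sum after Rule 1: 116
Step 2: Apply Rule 2 - Multiply all by 1.1
  - 116 × 1.1 = 127.6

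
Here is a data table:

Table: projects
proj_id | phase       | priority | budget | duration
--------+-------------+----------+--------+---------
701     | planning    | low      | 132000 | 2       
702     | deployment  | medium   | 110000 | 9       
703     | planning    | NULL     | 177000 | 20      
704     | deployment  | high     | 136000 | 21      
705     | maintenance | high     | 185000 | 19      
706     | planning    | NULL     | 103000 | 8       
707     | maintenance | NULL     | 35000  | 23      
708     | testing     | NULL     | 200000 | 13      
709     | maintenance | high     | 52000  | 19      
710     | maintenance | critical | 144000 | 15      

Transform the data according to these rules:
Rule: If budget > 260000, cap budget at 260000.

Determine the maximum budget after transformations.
200000

Step 1: Original maximum budget = 200000
Step 2: Check cap of 260000 against maximum
Step 3: No records exceed the cap (max 200000 <= cap 260000), so no capping applies
Step 4: Maximum after transformation = 200000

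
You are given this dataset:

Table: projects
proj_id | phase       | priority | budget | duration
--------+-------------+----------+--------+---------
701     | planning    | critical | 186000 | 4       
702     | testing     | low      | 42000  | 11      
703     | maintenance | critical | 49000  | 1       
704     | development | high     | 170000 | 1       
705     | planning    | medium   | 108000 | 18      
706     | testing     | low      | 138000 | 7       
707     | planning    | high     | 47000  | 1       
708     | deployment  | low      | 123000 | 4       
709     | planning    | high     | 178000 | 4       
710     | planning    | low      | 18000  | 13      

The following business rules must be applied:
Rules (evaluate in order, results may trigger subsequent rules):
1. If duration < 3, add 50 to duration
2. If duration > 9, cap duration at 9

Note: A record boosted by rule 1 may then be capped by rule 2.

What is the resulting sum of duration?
73

Step 1: Apply rule 1 to records with duration < 3
  - 3 records get bonus of 50
  - Of these, 3 records then exceed 9 and get capped
Step 2: Apply rule 2 to records with duration > 9
  - 3 records (original) are capped
Step 3: Calculate final sum = 73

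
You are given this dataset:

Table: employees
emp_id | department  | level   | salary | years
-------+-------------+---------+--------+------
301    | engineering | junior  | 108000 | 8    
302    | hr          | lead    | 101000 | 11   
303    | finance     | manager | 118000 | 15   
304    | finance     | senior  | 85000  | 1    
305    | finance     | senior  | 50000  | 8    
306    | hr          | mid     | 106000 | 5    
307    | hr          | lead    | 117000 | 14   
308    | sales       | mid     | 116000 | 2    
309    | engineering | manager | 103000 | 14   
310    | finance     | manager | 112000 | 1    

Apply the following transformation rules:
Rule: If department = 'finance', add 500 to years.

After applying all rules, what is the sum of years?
2079

Step 1: Count records where department = 'finance': 4
Step 2: Total bonus added: 4 × 500 = 2000
Step 3: Original sum of years: 79
Step 4: Final sum = 79 + 2000 = 2079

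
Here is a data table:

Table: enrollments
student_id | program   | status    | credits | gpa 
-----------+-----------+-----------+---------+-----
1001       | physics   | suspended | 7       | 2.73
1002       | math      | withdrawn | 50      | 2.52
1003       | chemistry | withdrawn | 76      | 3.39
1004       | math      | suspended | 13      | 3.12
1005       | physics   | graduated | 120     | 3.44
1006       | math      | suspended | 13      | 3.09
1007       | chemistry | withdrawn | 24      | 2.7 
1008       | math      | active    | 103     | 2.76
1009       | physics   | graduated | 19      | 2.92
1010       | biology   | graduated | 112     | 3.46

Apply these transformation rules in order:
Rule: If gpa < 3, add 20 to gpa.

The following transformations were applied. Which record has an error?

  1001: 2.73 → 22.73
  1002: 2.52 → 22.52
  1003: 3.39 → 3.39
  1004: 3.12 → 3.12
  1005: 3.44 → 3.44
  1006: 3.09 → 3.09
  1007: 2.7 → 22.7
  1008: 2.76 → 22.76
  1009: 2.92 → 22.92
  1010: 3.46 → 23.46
Record 1010 has an error. The correct transformed value should be 3.46, not 23.46.

Step 1: Check each record against the rule
Step 2: Record 1010 has gpa = 3.46
Step 3: Since 3.46 >= 3, the bonus should not have been applied
Step 4: Correct value = 3.46, but claimed value = 23.46
Conclusion: Record 1010 has the error.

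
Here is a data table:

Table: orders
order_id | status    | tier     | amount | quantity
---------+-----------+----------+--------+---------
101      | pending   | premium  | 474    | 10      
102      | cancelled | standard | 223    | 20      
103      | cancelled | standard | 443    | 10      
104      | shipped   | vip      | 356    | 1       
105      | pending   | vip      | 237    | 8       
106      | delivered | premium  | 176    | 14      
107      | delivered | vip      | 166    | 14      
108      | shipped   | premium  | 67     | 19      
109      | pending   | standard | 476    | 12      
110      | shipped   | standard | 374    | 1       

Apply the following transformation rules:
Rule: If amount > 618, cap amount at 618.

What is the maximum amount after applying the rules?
476

Step 1: Original maximum amount = 476
Step 2: Check cap of 618 against maximum
Step 3: No records exceed the cap (max 476 <= cap 618), so no capping applies
Step 4: Maximum after transformation = 476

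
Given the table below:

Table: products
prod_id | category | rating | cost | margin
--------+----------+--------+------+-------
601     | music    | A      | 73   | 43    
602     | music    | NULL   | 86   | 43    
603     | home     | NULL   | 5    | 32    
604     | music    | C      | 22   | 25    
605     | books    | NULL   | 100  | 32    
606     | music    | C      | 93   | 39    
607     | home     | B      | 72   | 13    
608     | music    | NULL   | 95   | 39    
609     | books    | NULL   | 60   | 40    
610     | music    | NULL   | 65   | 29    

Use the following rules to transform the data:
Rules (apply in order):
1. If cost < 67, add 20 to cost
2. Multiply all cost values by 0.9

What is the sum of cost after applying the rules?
675.9

Step 1: Apply Rule 1 - Add 20 to records with cost < 67
  - 4 records affected: 152 + (4 × 20) = 232
  - Unaffected records: 519
  - Sum after Rule 1: 751
Step 2: Apply Rule 2 - Multiply all by 0.9
  - 751 × 0.9 = 675.9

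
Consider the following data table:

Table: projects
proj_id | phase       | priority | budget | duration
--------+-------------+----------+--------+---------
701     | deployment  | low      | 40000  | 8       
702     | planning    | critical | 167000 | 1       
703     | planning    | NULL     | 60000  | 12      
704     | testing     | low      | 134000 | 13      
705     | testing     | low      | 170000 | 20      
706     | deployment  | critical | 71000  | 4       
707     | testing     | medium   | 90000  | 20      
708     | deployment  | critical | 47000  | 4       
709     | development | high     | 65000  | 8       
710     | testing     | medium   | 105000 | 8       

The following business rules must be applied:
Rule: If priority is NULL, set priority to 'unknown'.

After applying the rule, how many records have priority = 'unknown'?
1

Step 1: Count records where priority IS NULL
Step 2: Found 1 records with NULL priority
Step 3: These records will have priority set to 'unknown'
Step 4: Records already having priority = 'unknown': 0
Step 5: Answer: 1 + 0 = 1 records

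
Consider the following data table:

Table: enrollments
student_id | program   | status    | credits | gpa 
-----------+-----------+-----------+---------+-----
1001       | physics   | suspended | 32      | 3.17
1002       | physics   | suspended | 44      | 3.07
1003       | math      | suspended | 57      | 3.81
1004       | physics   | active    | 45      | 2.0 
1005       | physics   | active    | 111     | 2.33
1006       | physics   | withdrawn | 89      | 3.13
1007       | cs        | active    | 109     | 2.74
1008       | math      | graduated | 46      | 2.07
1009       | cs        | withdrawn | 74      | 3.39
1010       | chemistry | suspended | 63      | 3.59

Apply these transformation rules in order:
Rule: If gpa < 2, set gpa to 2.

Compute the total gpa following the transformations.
29.3

Step 1: 0 records have gpa < 2
Step 2: These records originally summed to 0
Step 3: After setting to minimum: 0 × 2 = 0
Step 4: Unaffected records sum: 29.3
Step 5: Final sum = 0 + 29.3 = 29.3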